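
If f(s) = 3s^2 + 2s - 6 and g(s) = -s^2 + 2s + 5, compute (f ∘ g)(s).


Substitute g(s) into f:
f(g(s)) = 3*(-s^2 + 2s + 5)^2 + 2*(-s^2 + 2s + 5) + (-6)
(-s^2 + 2s + 5)^2 = s^4 - 4s^3 - 6s^2 + 20s + 25
Expand and combine: 3s^4 - 12s^3 - 20s^2 + 64s + 79


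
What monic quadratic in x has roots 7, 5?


p(x) = (x - 7)(x - 5)
Expand: x^2 - 12x + 35


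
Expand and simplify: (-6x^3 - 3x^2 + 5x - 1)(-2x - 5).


Distribute each term of the first polynomial:
  (-6x^3)(-2x - 5) = 12x^4 + 30x^3
  (-3x^2)(-2x - 5) = 6x^3 + 15x^2
  (5x)(-2x - 5) = -10x^2 - 25x
  (-1)(-2x - 5) = 2x + 5
Sum: 12x^4 + 36x^3 + 5x^2 - 23x + 5


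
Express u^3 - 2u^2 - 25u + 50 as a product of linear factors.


Try integer roots (divisors of 50). u=-5: p(-5)=0.
Divide out (u + 5): quotient is u^2 - 7u + 10.
Factor the quadratic: (u - 5)(u - 2)
Result: (u + 5)(u - 5)(u - 2)


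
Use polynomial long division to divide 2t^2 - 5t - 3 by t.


(2t^2 - 5t - 3) / (t)
Step 1: 2t * (t) = 2t^2; subtract.
Step 2: -5 * (t) = -5t; subtract.
Quotient: 2t - 5, Remainder: -3


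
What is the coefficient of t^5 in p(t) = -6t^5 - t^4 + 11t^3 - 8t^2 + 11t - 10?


Read off the coefficient of t^5: -6


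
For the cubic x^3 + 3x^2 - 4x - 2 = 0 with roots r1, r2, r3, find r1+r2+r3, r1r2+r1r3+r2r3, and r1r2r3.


Monic cubic x^3+bx^2+cx+d=0: sum=-b, pairwise sum=c, product=-d.
b=3, c=-4, d=-2
r1+r2+r3 = -3
r1r2+r1r3+r2r3 = -4
r1r2r3 = 2


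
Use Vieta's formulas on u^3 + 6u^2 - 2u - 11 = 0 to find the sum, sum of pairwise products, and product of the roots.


Monic cubic u^3+bu^2+cu+d=0: sum=-b, pairwise sum=c, product=-d.
b=6, c=-2, d=-11
r1+r2+r3 = -6
r1r2+r1r3+r2r3 = -2
r1r2r3 = 11


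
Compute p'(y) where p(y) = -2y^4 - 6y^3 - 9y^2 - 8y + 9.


Apply the power rule term by term:
  d/dy(-2y^4) = -8y^3
  d/dy(-6y^3) = -18y^2
  d/dy(-9y^2) = -18y
  d/dy(-8y) = -8
  d/dy(9) = 0
p'(y) = -8y^3 - 18y^2 - 18y - 8


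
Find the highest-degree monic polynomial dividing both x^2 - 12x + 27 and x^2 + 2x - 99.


Factor each:
  x^2 - 12x + 27 = (x - 9)(x - 3)
  x^2 + 2x - 99 = (x - 9)(x + 11)
Common monic factor: x - 9


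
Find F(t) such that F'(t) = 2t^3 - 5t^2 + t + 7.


Reverse power rule on each term:
  ∫ 2t^3 dt = (1/2)t^4
  ∫ -5t^2 dt = -(5/3)t^3
  ∫ t dt = (1/2)t^2
  ∫ 7 dt = 7t
F(t) = (1/2)t^4 - (5/3)t^3 + (1/2)t^2 + 7t + C


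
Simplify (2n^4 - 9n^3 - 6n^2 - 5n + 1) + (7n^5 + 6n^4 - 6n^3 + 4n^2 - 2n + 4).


Align terms by degree and add:
  2n^4 - 9n^3 - 6n^2 - 5n + 1
+ 7n^5 + 6n^4 - 6n^3 + 4n^2 - 2n + 4
= 7n^5 + 8n^4 - 15n^3 - 2n^2 - 7n + 5


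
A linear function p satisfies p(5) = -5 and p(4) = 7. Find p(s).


p(s) = ms + b. Using p(5)=-5, p(4)=7:
m = (-5 - 7)/(5 - 4) = -12/1 = -12
b = -5 - m*(5) = -5 + 60 = 55
p(s) = -12s + 55


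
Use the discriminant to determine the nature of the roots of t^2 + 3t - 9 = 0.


D = b^2 - 4ac = (3)^2 - 4(1)(-9) = 9 + 36 = 45
Since D > 0: two distinct irrational roots


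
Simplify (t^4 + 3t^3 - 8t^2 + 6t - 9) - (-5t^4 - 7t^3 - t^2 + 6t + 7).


Distribute the minus sign:
  (t^4 + 3t^3 - 8t^2 + 6t - 9)
- (-5t^4 - 7t^3 - t^2 + 6t + 7)
Negate second polynomial: 5t^4 + 7t^3 + t^2 - 6t - 7
Add: 6t^4 + 10t^3 - 7t^2 - 16


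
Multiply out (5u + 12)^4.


Expand (5u + 12)^4 by repeated multiplication:
  (5u + 12)^2 = 25u^2 + 120u + 144
  (5u + 12)^3 = 125u^3 + 900u^2 + 2160u + 1728
= 625u^4 + 6000u^3 + 21600u^2 + 34560u + 20736


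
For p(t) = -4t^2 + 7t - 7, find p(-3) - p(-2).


p(-3) = -64
p(-2) = -37
p(-3) - p(-2) = -64 + 37 = -27


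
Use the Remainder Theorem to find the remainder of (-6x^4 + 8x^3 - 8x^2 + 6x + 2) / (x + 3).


By the Remainder Theorem, the remainder equals p(-3):
  -6*(-3)^4 = -486
  8*(-3)^3 = -216
  -8*(-3)^2 = -72
  6*(-3)^1 = -18
  constant: 2
Sum: -486 - 216 - 72 - 18 + 2 = -790


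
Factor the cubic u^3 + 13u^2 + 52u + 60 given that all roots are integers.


Try integer roots (divisors of 60). u=-5: p(-5)=0.
Divide out (u + 5): quotient is u^2 + 8u + 12.
Factor the quadratic: (u + 2)(u + 6)
Result: (u + 5)(u + 2)(u + 6)


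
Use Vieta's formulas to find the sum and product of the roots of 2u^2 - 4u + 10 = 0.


For au^2+bu+c=0: sum = -b/a, product = c/a.
a=2, b=-4, c=10
Sum = -(-4)/2 = 2
Product = (10)/2 = 5


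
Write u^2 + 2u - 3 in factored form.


Roots satisfy r1 + r2 = -b/a = -2 and r1*r2 = c/a = -3.
So r1 = -3, r2 = 1.
u^2 + 2u - 3 = (u - r1)(u - r2) = (u + 3)(u - 1)


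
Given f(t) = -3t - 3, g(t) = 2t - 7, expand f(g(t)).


Substitute g(t) into f:
f(g(t)) = -3*(2t - 7) + (-3)
Expand and combine: -6t + 18


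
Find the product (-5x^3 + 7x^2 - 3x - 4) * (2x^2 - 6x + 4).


Distribute each term of the first polynomial:
  (-5x^3)(2x^2 - 6x + 4) = -10x^5 + 30x^4 - 20x^3
  (7x^2)(2x^2 - 6x + 4) = 14x^4 - 42x^3 + 28x^2
  (-3x)(2x^2 - 6x + 4) = -6x^3 + 18x^2 - 12x
  (-4)(2x^2 - 6x + 4) = -8x^2 + 24x - 16
Sum: -10x^5 + 44x^4 - 68x^3 + 38x^2 + 12x - 16


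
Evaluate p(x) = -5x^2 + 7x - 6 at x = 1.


Using direct substitution:
  -5 * (1)^2 = -5
  7 * (1)^1 = 7
  constant: -6
Sum = -5 + 7 - 6 = -4


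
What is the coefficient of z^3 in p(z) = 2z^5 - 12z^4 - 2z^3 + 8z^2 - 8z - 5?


Read off the coefficient of z^3: -2


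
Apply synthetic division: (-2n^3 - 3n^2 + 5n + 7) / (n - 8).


Synthetic division with c = 8. Coefficients: -2, -3, 5, 7
Bring down -2.
  -2 * 8 = -16; -16 - 3 = -19
  -19 * 8 = -152; -152 + 5 = -147
  -147 * 8 = -1176; -1176 + 7 = -1169
Quotient: -2n^2 - 19n - 147, Remainder: -1169


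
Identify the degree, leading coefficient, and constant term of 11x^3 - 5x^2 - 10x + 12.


Highest power of x is 3, with coefficient 11. Constant term is 12.
Degree = 3, leading coefficient = 11, constant term = 12


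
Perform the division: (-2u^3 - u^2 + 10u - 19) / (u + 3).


(-2u^3 - u^2 + 10u - 19) / (u + 3)
Step 1: -2u^2 * (u + 3) = -2u^3 - 6u^2; subtract.
Step 2: 5u * (u + 3) = 5u^2 + 15u; subtract.
Step 3: -5 * (u + 3) = -5u - 15; subtract.
Quotient: -2u^2 + 5u - 5, Remainder: -4


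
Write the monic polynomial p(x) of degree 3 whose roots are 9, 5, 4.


p(x) = (x - 9)(x - 5)(x - 4)
Expand: x^3 - 18x^2 + 101x - 180


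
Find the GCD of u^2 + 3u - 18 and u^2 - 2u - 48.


Factor each:
  u^2 + 3u - 18 = (u + 6)(u - 3)
  u^2 - 2u - 48 = (u + 6)(u - 8)
Common monic factor: u + 6


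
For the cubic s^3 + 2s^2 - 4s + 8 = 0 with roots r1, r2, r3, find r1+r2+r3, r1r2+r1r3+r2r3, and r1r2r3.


Monic cubic s^3+bs^2+cs+d=0: sum=-b, pairwise sum=c, product=-d.
b=2, c=-4, d=8
r1+r2+r3 = -2
r1r2+r1r3+r2r3 = -4
r1r2r3 = -8


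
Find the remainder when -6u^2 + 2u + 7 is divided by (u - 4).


By the Remainder Theorem, the remainder equals p(4):
  -6*(4)^2 = -96
  2*(4)^1 = 8
  constant: 7
Sum: -96 + 8 + 7 = -81


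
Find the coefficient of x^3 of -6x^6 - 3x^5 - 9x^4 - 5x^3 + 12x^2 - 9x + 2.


Read off the coefficient of x^3: -5


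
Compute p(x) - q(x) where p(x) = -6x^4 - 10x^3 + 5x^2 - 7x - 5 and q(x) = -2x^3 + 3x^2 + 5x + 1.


Distribute the minus sign:
  (-6x^4 - 10x^3 + 5x^2 - 7x - 5)
- (-2x^3 + 3x^2 + 5x + 1)
Negate second polynomial: 2x^3 - 3x^2 - 5x - 1
Add: -6x^4 - 8x^3 + 2x^2 - 12x - 6


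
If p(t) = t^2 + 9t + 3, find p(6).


Using direct substitution:
  1 * (6)^2 = 36
  9 * (6)^1 = 54
  constant: 3
Sum = 36 + 54 + 3 = 93


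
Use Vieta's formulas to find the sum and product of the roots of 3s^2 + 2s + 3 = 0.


For as^2+bs+c=0: sum = -b/a, product = c/a.
a=3, b=2, c=3
Sum = -(2)/3 = -2/3
Product = (3)/3 = 1


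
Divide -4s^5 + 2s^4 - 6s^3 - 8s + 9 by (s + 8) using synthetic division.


Synthetic division with c = -8. Coefficients: -4, 2, -6, 0, -8, 9
Bring down -4.
  -4 * -8 = 32; 32 + 2 = 34
  34 * -8 = -272; -272 - 6 = -278
  -278 * -8 = 2224; 2224 + 0 = 2224
  2224 * -8 = -17792; -17792 - 8 = -17800
  -17800 * -8 = 142400; 142400 + 9 = 142409
Quotient: -4s^4 + 34s^3 - 278s^2 + 2224s - 17800, Remainder: 142409


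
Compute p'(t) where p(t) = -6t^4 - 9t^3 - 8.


Apply the power rule term by term:
  d/dt(-6t^4) = -24t^3
  d/dt(-9t^3) = -27t^2
  d/dt(-8) = 0
p'(t) = -24t^3 - 27t^2


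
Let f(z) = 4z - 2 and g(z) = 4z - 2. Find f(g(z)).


Substitute g(z) into f:
f(g(z)) = 4*(4z - 2) + (-2)
Expand and combine: 16z - 10


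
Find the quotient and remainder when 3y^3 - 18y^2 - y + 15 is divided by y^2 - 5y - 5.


(3y^3 - 18y^2 - y + 15) / (y^2 - 5y - 5)
Step 1: 3y * (y^2 - 5y - 5) = 3y^3 - 15y^2 - 15y; subtract.
Step 2: -3 * (y^2 - 5y - 5) = -3y^2 + 15y + 15; subtract.
Quotient: 3y - 3, Remainder: -y


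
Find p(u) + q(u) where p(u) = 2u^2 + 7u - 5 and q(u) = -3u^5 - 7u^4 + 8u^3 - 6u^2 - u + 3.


Align terms by degree and add:
  2u^2 + 7u - 5
  -3u^5 - 7u^4 + 8u^3 - 6u^2 - u + 3
= -3u^5 - 7u^4 + 8u^3 - 4u^2 + 6u - 2


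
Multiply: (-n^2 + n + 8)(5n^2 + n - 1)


Distribute each term of the first polynomial:
  (-n^2)(5n^2 + n - 1) = -5n^4 - n^3 + n^2
  (n)(5n^2 + n - 1) = 5n^3 + n^2 - n
  (8)(5n^2 + n - 1) = 40n^2 + 8n - 8
Sum: -5n^4 + 4n^3 + 42n^2 + 7n - 8


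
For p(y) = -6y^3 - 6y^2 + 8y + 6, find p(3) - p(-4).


p(3) = -186
p(-4) = 262
p(3) - p(-4) = -186 - 262 = -448


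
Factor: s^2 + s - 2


Roots satisfy r1 + r2 = -b/a = -1 and r1*r2 = c/a = -2.
So r1 = -2, r2 = 1.
s^2 + s - 2 = (s - r1)(s - r2) = (s + 2)(s - 1)


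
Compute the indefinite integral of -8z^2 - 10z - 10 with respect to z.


Reverse power rule on each term:
  ∫ -8z^2 dz = -(8/3)z^3
  ∫ -10z dz = -5z^2
  ∫ -10 dz = -10z
F(z) = -(8/3)z^3 - 5z^2 - 10z + C


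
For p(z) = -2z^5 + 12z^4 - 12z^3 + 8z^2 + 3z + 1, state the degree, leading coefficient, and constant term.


Highest power of z is 5, with coefficient -2. Constant term is 1.
Degree = 5, leading coefficient = -2, constant term = 1


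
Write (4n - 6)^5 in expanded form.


Expand (4n - 6)^5 by repeated multiplication:
  (4n - 6)^2 = 16n^2 - 48n + 36
  (4n - 6)^3 = 64n^3 - 288n^2 + 432n - 216
  (4n - 6)^4 = 256n^4 - 1536n^3 + 3456n^2 - 3456n + 1296
= 1024n^5 - 7680n^4 + 23040n^3 - 34560n^2 + 25920n - 7776


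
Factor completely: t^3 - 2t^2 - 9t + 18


Try integer roots (divisors of 18). t=2: p(2)=0.
Divide out (t - 2): quotient is t^2 - 9.
Factor the quadratic: (t - 3)(t + 3)
Result: (t - 2)(t - 3)(t + 3)


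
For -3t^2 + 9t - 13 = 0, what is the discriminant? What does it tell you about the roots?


D = b^2 - 4ac = (9)^2 - 4(-3)(-13) = 81 - 156 = -75
Since D < 0: two complex conjugate roots (no real roots)


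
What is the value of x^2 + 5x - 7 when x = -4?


Using direct substitution:
  1 * (-4)^2 = 16
  5 * (-4)^1 = -20
  constant: -7
Sum = 16 - 20 - 7 = -11


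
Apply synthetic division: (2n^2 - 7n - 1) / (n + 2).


Synthetic division with c = -2. Coefficients: 2, -7, -1
Bring down 2.
  2 * -2 = -4; -4 - 7 = -11
  -11 * -2 = 22; 22 - 1 = 21
Quotient: 2n - 11, Remainder: 21


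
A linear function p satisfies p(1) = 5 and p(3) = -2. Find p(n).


p(n) = mn + b. Using p(1)=5, p(3)=-2:
m = (5 + 2)/(1 - 3) = 7/-2 = -7/2
b = 5 - m*(1) = 5 + 7/2 = 17/2
p(n) = -(7/2)n + (17/2)


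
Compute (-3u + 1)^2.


Expand (-3u + 1)^2 by repeated multiplication:
= 9u^2 - 6u + 1


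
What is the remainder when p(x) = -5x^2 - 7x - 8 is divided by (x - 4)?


By the Remainder Theorem, the remainder equals p(4):
  -5*(4)^2 = -80
  -7*(4)^1 = -28
  constant: -8
Sum: -80 - 28 - 8 = -116


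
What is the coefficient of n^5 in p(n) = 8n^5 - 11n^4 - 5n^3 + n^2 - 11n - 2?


Read off the coefficient of n^5: 8


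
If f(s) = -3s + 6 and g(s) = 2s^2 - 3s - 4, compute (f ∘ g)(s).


Substitute g(s) into f:
f(g(s)) = -3*(2s^2 - 3s - 4) + 6
Expand and combine: -6s^2 + 9s + 18


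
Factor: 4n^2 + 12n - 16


Roots satisfy r1 + r2 = -b/a = -3 and r1*r2 = c/a = -4.
So r1 = -4, r2 = 1.
4n^2 + 12n - 16 = 4(n - r1)(n - r2) = 4(n + 4)(n - 1)


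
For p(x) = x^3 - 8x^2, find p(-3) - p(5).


p(-3) = -99
p(5) = -75
p(-3) - p(5) = -99 + 75 = -24


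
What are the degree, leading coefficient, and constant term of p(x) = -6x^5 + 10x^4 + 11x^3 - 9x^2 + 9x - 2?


Highest power of x is 5, with coefficient -6. Constant term is -2.
Degree = 5, leading coefficient = -6, constant term = -2


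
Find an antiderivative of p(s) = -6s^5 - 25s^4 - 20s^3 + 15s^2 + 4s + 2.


Reverse power rule on each term:
  ∫ -6s^5 ds = -s^6
  ∫ -25s^4 ds = -5s^5
  ∫ -20s^3 ds = -5s^4
  ∫ 15s^2 ds = 5s^3
  ∫ 4s ds = 2s^2
  ∫ 2 ds = 2s
F(s) = -s^6 - 5s^5 - 5s^4 + 5s^3 + 2s^2 + 2s + C


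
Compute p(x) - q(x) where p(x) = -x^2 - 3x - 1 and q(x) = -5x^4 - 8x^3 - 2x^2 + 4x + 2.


Distribute the minus sign:
  (-x^2 - 3x - 1)
- (-5x^4 - 8x^3 - 2x^2 + 4x + 2)
Negate second polynomial: 5x^4 + 8x^3 + 2x^2 - 4x - 2
Add: 5x^4 + 8x^3 + x^2 - 7x - 3


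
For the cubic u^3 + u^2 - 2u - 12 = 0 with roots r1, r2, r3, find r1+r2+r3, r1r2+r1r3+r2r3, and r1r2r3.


Monic cubic u^3+bu^2+cu+d=0: sum=-b, pairwise sum=c, product=-d.
b=1, c=-2, d=-12
r1+r2+r3 = -1
r1r2+r1r3+r2r3 = -2
r1r2r3 = 12


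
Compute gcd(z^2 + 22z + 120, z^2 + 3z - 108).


Factor each:
  z^2 + 22z + 120 = (z + 12)(z + 10)
  z^2 + 3z - 108 = (z + 12)(z - 9)
Common monic factor: z + 12


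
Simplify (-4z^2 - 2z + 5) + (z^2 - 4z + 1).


Align terms by degree and add:
  -4z^2 - 2z + 5
+ z^2 - 4z + 1
= -3z^2 - 6z + 6


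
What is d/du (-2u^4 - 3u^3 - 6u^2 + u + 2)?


Apply the power rule term by term:
  d/du(-2u^4) = -8u^3
  d/du(-3u^3) = -9u^2
  d/du(-6u^2) = -12u
  d/du(u) = 1
  d/du(2) = 0
p'(u) = -8u^3 - 9u^2 - 12u + 1


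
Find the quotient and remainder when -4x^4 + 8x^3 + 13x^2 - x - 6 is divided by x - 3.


(-4x^4 + 8x^3 + 13x^2 - x - 6) / (x - 3)
Step 1: -4x^3 * (x - 3) = -4x^4 + 12x^3; subtract.
Step 2: -4x^2 * (x - 3) = -4x^3 + 12x^2; subtract.
Step 3: x * (x - 3) = x^2 - 3x; subtract.
Step 4: 2 * (x - 3) = 2x - 6; subtract.
Quotient: -4x^3 - 4x^2 + x + 2, Remainder: 0


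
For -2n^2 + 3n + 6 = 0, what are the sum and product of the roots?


For an^2+bn+c=0: sum = -b/a, product = c/a.
a=-2, b=3, c=6
Sum = -(3)/-2 = 3/2
Product = (6)/-2 = -3


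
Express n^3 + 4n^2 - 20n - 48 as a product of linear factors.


Try integer roots (divisors of -48). n=-2: p(-2)=0.
Divide out (n + 2): quotient is n^2 + 2n - 24.
Factor the quadratic: (n + 6)(n - 4)
Result: (n + 2)(n + 6)(n - 4)


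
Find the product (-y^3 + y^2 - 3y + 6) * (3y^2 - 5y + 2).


Distribute each term of the first polynomial:
  (-y^3)(3y^2 - 5y + 2) = -3y^5 + 5y^4 - 2y^3
  (y^2)(3y^2 - 5y + 2) = 3y^4 - 5y^3 + 2y^2
  (-3y)(3y^2 - 5y + 2) = -9y^3 + 15y^2 - 6y
  (6)(3y^2 - 5y + 2) = 18y^2 - 30y + 12
Sum: -3y^5 + 8y^4 - 16y^3 + 35y^2 - 36y + 12


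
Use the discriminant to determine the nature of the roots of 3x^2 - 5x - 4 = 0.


D = b^2 - 4ac = (-5)^2 - 4(3)(-4) = 25 + 48 = 73
Since D > 0: two distinct irrational roots


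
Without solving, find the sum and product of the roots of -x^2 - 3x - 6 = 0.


For ax^2+bx+c=0: sum = -b/a, product = c/a.
a=-1, b=-3, c=-6
Sum = -(-3)/-1 = -3
Product = (-6)/-1 = 6


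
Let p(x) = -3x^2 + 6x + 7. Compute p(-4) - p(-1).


p(-4) = -65
p(-1) = -2
p(-4) - p(-1) = -65 + 2 = -63


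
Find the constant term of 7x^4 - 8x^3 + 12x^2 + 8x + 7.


Read off the constant term: 7


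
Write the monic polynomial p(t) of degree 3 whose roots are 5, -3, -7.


p(t) = (t - 5)(t + 3)(t + 7)
Expand: t^3 + 5t^2 - 29t - 105


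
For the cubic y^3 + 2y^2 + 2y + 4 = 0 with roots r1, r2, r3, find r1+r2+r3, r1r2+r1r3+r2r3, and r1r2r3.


Monic cubic y^3+by^2+cy+d=0: sum=-b, pairwise sum=c, product=-d.
b=2, c=2, d=4
r1+r2+r3 = -2
r1r2+r1r3+r2r3 = 2
r1r2r3 = -4


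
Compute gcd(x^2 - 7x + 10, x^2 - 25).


Factor each:
  x^2 - 7x + 10 = (x - 5)(x - 2)
  x^2 - 25 = (x - 5)(x + 5)
Common monic factor: x - 5


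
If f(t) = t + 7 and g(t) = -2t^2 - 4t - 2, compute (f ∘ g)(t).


Substitute g(t) into f:
f(g(t)) = 1*(-2t^2 - 4t - 2) + 7
Expand and combine: -2t^2 - 4t + 5


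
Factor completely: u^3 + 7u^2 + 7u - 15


Try integer roots (divisors of -15). u=1: p(1)=0.
Divide out (u - 1): quotient is u^2 + 8u + 15.
Factor the quadratic: (u + 3)(u + 5)
Result: (u - 1)(u + 3)(u + 5)


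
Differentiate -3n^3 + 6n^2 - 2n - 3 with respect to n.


Apply the power rule term by term:
  d/dn(-3n^3) = -9n^2
  d/dn(6n^2) = 12n
  d/dn(-2n) = -2
  d/dn(-3) = 0
p'(n) = -9n^2 + 12n - 2


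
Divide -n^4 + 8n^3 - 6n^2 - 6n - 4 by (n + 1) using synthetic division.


Synthetic division with c = -1. Coefficients: -1, 8, -6, -6, -4
Bring down -1.
  -1 * -1 = 1; 1 + 8 = 9
  9 * -1 = -9; -9 - 6 = -15
  -15 * -1 = 15; 15 - 6 = 9
  9 * -1 = -9; -9 - 4 = -13
Quotient: -n^3 + 9n^2 - 15n + 9, Remainder: -13


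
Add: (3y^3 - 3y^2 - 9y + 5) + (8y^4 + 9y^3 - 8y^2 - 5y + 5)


Align terms by degree and add:
  3y^3 - 3y^2 - 9y + 5
+ 8y^4 + 9y^3 - 8y^2 - 5y + 5
= 8y^4 + 12y^3 - 11y^2 - 14y + 10


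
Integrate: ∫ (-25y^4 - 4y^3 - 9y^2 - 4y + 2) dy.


Reverse power rule on each term:
  ∫ -25y^4 dy = -5y^5
  ∫ -4y^3 dy = -y^4
  ∫ -9y^2 dy = -3y^3
  ∫ -4y dy = -2y^2
  ∫ 2 dy = 2y
F(y) = -5y^5 - y^4 - 3y^3 - 2y^2 + 2y + C


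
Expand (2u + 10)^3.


Expand (2u + 10)^3 by repeated multiplication:
  (2u + 10)^2 = 4u^2 + 40u + 100
= 8u^3 + 120u^2 + 600u + 1000


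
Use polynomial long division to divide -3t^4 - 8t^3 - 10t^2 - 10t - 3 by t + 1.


(-3t^4 - 8t^3 - 10t^2 - 10t - 3) / (t + 1)
Step 1: -3t^3 * (t + 1) = -3t^4 - 3t^3; subtract.
Step 2: -5t^2 * (t + 1) = -5t^3 - 5t^2; subtract.
Step 3: -5t * (t + 1) = -5t^2 - 5t; subtract.
Step 4: -5 * (t + 1) = -5t - 5; subtract.
Quotient: -3t^3 - 5t^2 - 5t - 5, Remainder: 2


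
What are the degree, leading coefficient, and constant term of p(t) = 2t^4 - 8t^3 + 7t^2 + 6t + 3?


Highest power of t is 4, with coefficient 2. Constant term is 3.
Degree = 4, leading coefficient = 2, constant term = 3


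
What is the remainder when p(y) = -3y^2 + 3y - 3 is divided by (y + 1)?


By the Remainder Theorem, the remainder equals p(-1):
  -3*(-1)^2 = -3
  3*(-1)^1 = -3
  constant: -3
Sum: -3 - 3 - 3 = -9


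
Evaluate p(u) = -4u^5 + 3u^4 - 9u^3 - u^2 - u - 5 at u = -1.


Using direct substitution:
  -4 * (-1)^5 = 4
  3 * (-1)^4 = 3
  -9 * (-1)^3 = 9
  -1 * (-1)^2 = -1
  -1 * (-1)^1 = 1
  constant: -5
Sum = 4 + 3 + 9 - 1 + 1 - 5 = 11


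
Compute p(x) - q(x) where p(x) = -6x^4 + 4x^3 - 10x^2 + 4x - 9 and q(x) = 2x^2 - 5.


Distribute the minus sign:
  (-6x^4 + 4x^3 - 10x^2 + 4x - 9)
- (2x^2 - 5)
Negate second polynomial: -2x^2 + 5
Add: -6x^4 + 4x^3 - 12x^2 + 4x - 4


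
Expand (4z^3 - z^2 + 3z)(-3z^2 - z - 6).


Distribute each term of the first polynomial:
  (4z^3)(-3z^2 - z - 6) = -12z^5 - 4z^4 - 24z^3
  (-z^2)(-3z^2 - z - 6) = 3z^4 + z^3 + 6z^2
  (3z)(-3z^2 - z - 6) = -9z^3 - 3z^2 - 18z
Sum: -12z^5 - z^4 - 32z^3 + 3z^2 - 18z


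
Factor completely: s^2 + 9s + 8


Roots satisfy r1 + r2 = -b/a = -9 and r1*r2 = c/a = 8.
So r1 = -1, r2 = -8.
s^2 + 9s + 8 = (s - r1)(s - r2) = (s + 1)(s + 8)


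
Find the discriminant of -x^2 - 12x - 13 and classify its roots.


D = b^2 - 4ac = (-12)^2 - 4(-1)(-13) = 144 - 52 = 92
Since D > 0: two distinct irrational roots


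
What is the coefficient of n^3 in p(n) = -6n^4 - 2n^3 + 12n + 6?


Read off the coefficient of n^3: -2


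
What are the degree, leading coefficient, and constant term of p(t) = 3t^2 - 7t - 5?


Highest power of t is 2, with coefficient 3. Constant term is -5.
Degree = 2, leading coefficient = 3, constant term = -5


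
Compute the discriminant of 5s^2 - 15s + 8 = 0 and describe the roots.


D = b^2 - 4ac = (-15)^2 - 4(5)(8) = 225 - 160 = 65
Since D > 0: two distinct irrational roots


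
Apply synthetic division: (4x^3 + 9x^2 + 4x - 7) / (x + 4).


Synthetic division with c = -4. Coefficients: 4, 9, 4, -7
Bring down 4.
  4 * -4 = -16; -16 + 9 = -7
  -7 * -4 = 28; 28 + 4 = 32
  32 * -4 = -128; -128 - 7 = -135
Quotient: 4x^2 - 7x + 32, Remainder: -135


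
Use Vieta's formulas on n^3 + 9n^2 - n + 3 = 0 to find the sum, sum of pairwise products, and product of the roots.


Monic cubic n^3+bn^2+cn+d=0: sum=-b, pairwise sum=c, product=-d.
b=9, c=-1, d=3
r1+r2+r3 = -9
r1r2+r1r3+r2r3 = -1
r1r2r3 = -3


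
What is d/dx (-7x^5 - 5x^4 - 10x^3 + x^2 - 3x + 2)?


Apply the power rule term by term:
  d/dx(-7x^5) = -35x^4
  d/dx(-5x^4) = -20x^3
  d/dx(-10x^3) = -30x^2
  d/dx(x^2) = 2x
  d/dx(-3x) = -3
  d/dx(2) = 0
p'(x) = -35x^4 - 20x^3 - 30x^2 + 2x - 3


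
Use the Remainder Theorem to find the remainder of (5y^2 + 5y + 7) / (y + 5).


By the Remainder Theorem, the remainder equals p(-5):
  5*(-5)^2 = 125
  5*(-5)^1 = -25
  constant: 7
Sum: 125 - 25 + 7 = 107


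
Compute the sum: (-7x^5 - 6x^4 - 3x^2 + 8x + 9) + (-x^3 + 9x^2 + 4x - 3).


Align terms by degree and add:
  -7x^5 - 6x^4 - 3x^2 + 8x + 9
  -x^3 + 9x^2 + 4x - 3
= -7x^5 - 6x^4 - x^3 + 6x^2 + 12x + 6


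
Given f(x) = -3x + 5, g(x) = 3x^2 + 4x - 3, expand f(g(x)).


Substitute g(x) into f:
f(g(x)) = -3*(3x^2 + 4x - 3) + 5
Expand and combine: -9x^2 - 12x + 14


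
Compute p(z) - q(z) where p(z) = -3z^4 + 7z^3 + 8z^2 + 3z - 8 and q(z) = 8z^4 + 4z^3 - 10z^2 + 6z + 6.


Distribute the minus sign:
  (-3z^4 + 7z^3 + 8z^2 + 3z - 8)
- (8z^4 + 4z^3 - 10z^2 + 6z + 6)
Negate second polynomial: -8z^4 - 4z^3 + 10z^2 - 6z - 6
Add: -11z^4 + 3z^3 + 18z^2 - 3z - 14


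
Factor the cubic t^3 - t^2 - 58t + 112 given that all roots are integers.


Try integer roots (divisors of 112). t=7: p(7)=0.
Divide out (t - 7): quotient is t^2 + 6t - 16.
Factor the quadratic: (t + 8)(t - 2)
Result: (t - 7)(t + 8)(t - 2)


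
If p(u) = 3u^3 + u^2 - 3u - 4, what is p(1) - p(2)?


p(1) = -3
p(2) = 18
p(1) - p(2) = -3 - 18 = -21


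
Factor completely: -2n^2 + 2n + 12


Roots satisfy r1 + r2 = -b/a = 1 and r1*r2 = c/a = -6.
So r1 = -2, r2 = 3.
-2n^2 + 2n + 12 = -2(n - r1)(n - r2) = -2(n + 2)(n - 3)


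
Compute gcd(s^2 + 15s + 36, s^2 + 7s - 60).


Factor each:
  s^2 + 15s + 36 = (s + 12)(s + 3)
  s^2 + 7s - 60 = (s + 12)(s - 5)
Common monic factor: s + 12


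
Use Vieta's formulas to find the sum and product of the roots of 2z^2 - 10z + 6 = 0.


For az^2+bz+c=0: sum = -b/a, product = c/a.
a=2, b=-10, c=6
Sum = -(-10)/2 = 5
Product = (6)/2 = 3


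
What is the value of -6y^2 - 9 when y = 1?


Using direct substitution:
  -6 * (1)^2 = -6
  0 * (1)^1 = 0
  constant: -9
Sum = -6 + 0 - 9 = -15


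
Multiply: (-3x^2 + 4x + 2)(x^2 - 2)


Distribute each term of the first polynomial:
  (-3x^2)(x^2 - 2) = -3x^4 + 6x^2
  (4x)(x^2 - 2) = 4x^3 - 8x
  (2)(x^2 - 2) = 2x^2 - 4
Sum: -3x^4 + 4x^3 + 8x^2 - 8x - 4


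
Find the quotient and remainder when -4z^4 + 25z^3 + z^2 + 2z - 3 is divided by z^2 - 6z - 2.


(-4z^4 + 25z^3 + z^2 + 2z - 3) / (z^2 - 6z - 2)
Step 1: -4z^2 * (z^2 - 6z - 2) = -4z^4 + 24z^3 + 8z^2; subtract.
Step 2: z * (z^2 - 6z - 2) = z^3 - 6z^2 - 2z; subtract.
Step 3: -1 * (z^2 - 6z - 2) = -z^2 + 6z + 2; subtract.
Quotient: -4z^2 + z - 1, Remainder: -2z - 5


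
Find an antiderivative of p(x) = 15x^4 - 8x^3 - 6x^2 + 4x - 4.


Reverse power rule on each term:
  ∫ 15x^4 dx = 3x^5
  ∫ -8x^3 dx = -2x^4
  ∫ -6x^2 dx = -2x^3
  ∫ 4x dx = 2x^2
  ∫ -4 dx = -4x
F(x) = 3x^5 - 2x^4 - 2x^3 + 2x^2 - 4x + C


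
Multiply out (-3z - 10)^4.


Expand (-3z - 10)^4 by repeated multiplication:
  (-3z - 10)^2 = 9z^2 + 60z + 100
  (-3z - 10)^3 = -27z^3 - 270z^2 - 900z - 1000
= 81z^4 + 1080z^3 + 5400z^2 + 12000z + 10000


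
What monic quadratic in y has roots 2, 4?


p(y) = (y - 2)(y - 4)
Expand: y^2 - 6y + 8


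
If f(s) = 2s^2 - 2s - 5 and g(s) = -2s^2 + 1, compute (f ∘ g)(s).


Substitute g(s) into f:
f(g(s)) = 2*(-2s^2 + 1)^2 + (-2)*(-2s^2 + 1) + (-5)
(-2s^2 + 1)^2 = 4s^4 - 4s^2 + 1
Expand and combine: 8s^4 - 4s^2 - 5


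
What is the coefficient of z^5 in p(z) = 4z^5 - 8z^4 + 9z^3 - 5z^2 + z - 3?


Read off the coefficient of z^5: 4


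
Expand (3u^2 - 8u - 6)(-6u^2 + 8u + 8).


Distribute each term of the first polynomial:
  (3u^2)(-6u^2 + 8u + 8) = -18u^4 + 24u^3 + 24u^2
  (-8u)(-6u^2 + 8u + 8) = 48u^3 - 64u^2 - 64u
  (-6)(-6u^2 + 8u + 8) = 36u^2 - 48u - 48
Sum: -18u^4 + 72u^3 - 4u^2 - 112u - 48


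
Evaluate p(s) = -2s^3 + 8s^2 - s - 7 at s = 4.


Using direct substitution:
  -2 * (4)^3 = -128
  8 * (4)^2 = 128
  -1 * (4)^1 = -4
  constant: -7
Sum = -128 + 128 - 4 - 7 = -11


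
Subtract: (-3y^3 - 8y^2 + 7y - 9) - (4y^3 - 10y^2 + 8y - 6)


Distribute the minus sign:
  (-3y^3 - 8y^2 + 7y - 9)
- (4y^3 - 10y^2 + 8y - 6)
Negate second polynomial: -4y^3 + 10y^2 - 8y + 6
Add: -7y^3 + 2y^2 - y - 3


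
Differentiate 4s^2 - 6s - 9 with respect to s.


Apply the power rule term by term:
  d/ds(4s^2) = 8s
  d/ds(-6s) = -6
  d/ds(-9) = 0
p'(s) = 8s - 6


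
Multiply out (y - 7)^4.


Expand (y - 7)^4 by repeated multiplication:
  (y - 7)^2 = y^2 - 14y + 49
  (y - 7)^3 = y^3 - 21y^2 + 147y - 343
= y^4 - 28y^3 + 294y^2 - 1372y + 2401


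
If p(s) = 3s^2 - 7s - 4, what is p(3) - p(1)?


p(3) = 2
p(1) = -8
p(3) - p(1) = 2 + 8 = 10


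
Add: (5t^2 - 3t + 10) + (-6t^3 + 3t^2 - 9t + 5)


Align terms by degree and add:
  5t^2 - 3t + 10
  -6t^3 + 3t^2 - 9t + 5
= -6t^3 + 8t^2 - 12t + 15


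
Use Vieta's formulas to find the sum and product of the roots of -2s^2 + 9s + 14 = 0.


For as^2+bs+c=0: sum = -b/a, product = c/a.
a=-2, b=9, c=14
Sum = -(9)/-2 = 9/2
Product = (14)/-2 = -7


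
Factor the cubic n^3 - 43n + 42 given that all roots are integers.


Try integer roots (divisors of 42). n=6: p(6)=0.
Divide out (n - 6): quotient is n^2 + 6n - 7.
Factor the quadratic: (n - 1)(n + 7)
Result: (n - 6)(n - 1)(n + 7)


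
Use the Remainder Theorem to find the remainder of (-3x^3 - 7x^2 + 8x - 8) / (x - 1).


By the Remainder Theorem, the remainder equals p(1):
  -3*(1)^3 = -3
  -7*(1)^2 = -7
  8*(1)^1 = 8
  constant: -8
Sum: -3 - 7 + 8 - 8 = -10


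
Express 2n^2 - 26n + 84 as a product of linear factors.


Roots satisfy r1 + r2 = -b/a = 13 and r1*r2 = c/a = 42.
So r1 = 7, r2 = 6.
2n^2 - 26n + 84 = 2(n - r1)(n - r2) = 2(n - 7)(n - 6)


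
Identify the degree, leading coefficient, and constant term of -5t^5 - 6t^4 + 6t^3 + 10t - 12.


Highest power of t is 5, with coefficient -5. Constant term is -12.
Degree = 5, leading coefficient = -5, constant term = -12


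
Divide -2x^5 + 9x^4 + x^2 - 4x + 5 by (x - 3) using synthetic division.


Synthetic division with c = 3. Coefficients: -2, 9, 0, 1, -4, 5
Bring down -2.
  -2 * 3 = -6; -6 + 9 = 3
  3 * 3 = 9; 9 + 0 = 9
  9 * 3 = 27; 27 + 1 = 28
  28 * 3 = 84; 84 - 4 = 80
  80 * 3 = 240; 240 + 5 = 245
Quotient: -2x^4 + 3x^3 + 9x^2 + 28x + 80, Remainder: 245


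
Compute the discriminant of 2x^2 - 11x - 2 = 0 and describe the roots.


D = b^2 - 4ac = (-11)^2 - 4(2)(-2) = 121 + 16 = 137
Since D > 0: two distinct irrational roots


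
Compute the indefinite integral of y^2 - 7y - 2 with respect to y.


Reverse power rule on each term:
  ∫ y^2 dy = (1/3)y^3
  ∫ -7y dy = -(7/2)y^2
  ∫ -2 dy = -2y
F(y) = (1/3)y^3 - (7/2)y^2 - 2y + C


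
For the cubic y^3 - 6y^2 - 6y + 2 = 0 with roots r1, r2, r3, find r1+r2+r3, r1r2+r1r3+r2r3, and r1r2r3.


Monic cubic y^3+by^2+cy+d=0: sum=-b, pairwise sum=c, product=-d.
b=-6, c=-6, d=2
r1+r2+r3 = 6
r1r2+r1r3+r2r3 = -6
r1r2r3 = -2


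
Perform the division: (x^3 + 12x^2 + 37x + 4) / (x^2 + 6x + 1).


(x^3 + 12x^2 + 37x + 4) / (x^2 + 6x + 1)
Step 1: x * (x^2 + 6x + 1) = x^3 + 6x^2 + x; subtract.
Step 2: 6 * (x^2 + 6x + 1) = 6x^2 + 36x + 6; subtract.
Quotient: x + 6, Remainder: -2


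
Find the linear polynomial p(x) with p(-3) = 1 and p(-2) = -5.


p(x) = mx + b. Using p(-3)=1, p(-2)=-5:
m = (1 + 5)/(-3 + 2) = 6/-1 = -6
b = 1 - m*(-3) = 1 - 18 = -17
p(x) = -6x - 17


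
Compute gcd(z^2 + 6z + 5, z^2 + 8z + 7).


Factor each:
  z^2 + 6z + 5 = (z + 1)(z + 5)
  z^2 + 8z + 7 = (z + 1)(z + 7)
Common monic factor: z + 1


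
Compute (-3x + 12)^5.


Expand (-3x + 12)^5 by repeated multiplication:
  (-3x + 12)^2 = 9x^2 - 72x + 144
  (-3x + 12)^3 = -27x^3 + 324x^2 - 1296x + 1728
  (-3x + 12)^4 = 81x^4 - 1296x^3 + 7776x^2 - 20736x + 20736
= -243x^5 + 4860x^4 - 38880x^3 + 155520x^2 - 311040x + 248832


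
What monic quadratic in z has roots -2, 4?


p(z) = (z + 2)(z - 4)
Expand: z^2 - 2z - 8


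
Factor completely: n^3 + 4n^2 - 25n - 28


Try integer roots (divisors of -28). n=-1: p(-1)=0.
Divide out (n + 1): quotient is n^2 + 3n - 28.
Factor the quadratic: (n + 7)(n - 4)
Result: (n + 1)(n + 7)(n - 4)


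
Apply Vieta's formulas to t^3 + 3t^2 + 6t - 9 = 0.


Monic cubic t^3+bt^2+ct+d=0: sum=-b, pairwise sum=c, product=-d.
b=3, c=6, d=-9
r1+r2+r3 = -3
r1r2+r1r3+r2r3 = 6
r1r2r3 = 9


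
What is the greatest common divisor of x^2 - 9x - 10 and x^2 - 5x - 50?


Factor each:
  x^2 - 9x - 10 = (x - 10)(x + 1)
  x^2 - 5x - 50 = (x - 10)(x + 5)
Common monic factor: x - 10


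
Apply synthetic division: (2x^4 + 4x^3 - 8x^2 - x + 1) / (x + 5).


Synthetic division with c = -5. Coefficients: 2, 4, -8, -1, 1
Bring down 2.
  2 * -5 = -10; -10 + 4 = -6
  -6 * -5 = 30; 30 - 8 = 22
  22 * -5 = -110; -110 - 1 = -111
  -111 * -5 = 555; 555 + 1 = 556
Quotient: 2x^3 - 6x^2 + 22x - 111, Remainder: 556


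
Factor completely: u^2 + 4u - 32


Roots satisfy r1 + r2 = -b/a = -4 and r1*r2 = c/a = -32.
So r1 = -8, r2 = 4.
u^2 + 4u - 32 = (u - r1)(u - r2) = (u + 8)(u - 4)


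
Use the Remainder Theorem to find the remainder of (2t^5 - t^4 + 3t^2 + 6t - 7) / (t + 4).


By the Remainder Theorem, the remainder equals p(-4):
  2*(-4)^5 = -2048
  -1*(-4)^4 = -256
  0*(-4)^3 = 0
  3*(-4)^2 = 48
  6*(-4)^1 = -24
  constant: -7
Sum: -2048 - 256 + 0 + 48 - 24 - 7 = -2287


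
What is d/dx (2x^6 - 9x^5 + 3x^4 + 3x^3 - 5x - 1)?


Apply the power rule term by term:
  d/dx(2x^6) = 12x^5
  d/dx(-9x^5) = -45x^4
  d/dx(3x^4) = 12x^3
  d/dx(3x^3) = 9x^2
  d/dx(-5x) = -5
  d/dx(-1) = 0
p'(x) = 12x^5 - 45x^4 + 12x^3 + 9x^2 - 5


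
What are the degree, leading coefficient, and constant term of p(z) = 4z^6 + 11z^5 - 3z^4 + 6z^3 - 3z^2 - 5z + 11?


Highest power of z is 6, with coefficient 4. Constant term is 11.
Degree = 6, leading coefficient = 4, constant term = 11


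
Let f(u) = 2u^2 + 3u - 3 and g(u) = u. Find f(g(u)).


Substitute g(u) into f:
f(g(u)) = 2*(u)^2 + 3*(u) + (-3)
(u)^2 = u^2
Expand and combine: 2u^2 + 3u - 3


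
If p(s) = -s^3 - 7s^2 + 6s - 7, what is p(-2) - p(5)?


p(-2) = -39
p(5) = -277
p(-2) - p(5) = -39 + 277 = 238


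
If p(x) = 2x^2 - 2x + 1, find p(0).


Using direct substitution:
  2 * (0)^2 = 0
  -2 * (0)^1 = 0
  constant: 1
Sum = 0 + 0 + 1 = 1


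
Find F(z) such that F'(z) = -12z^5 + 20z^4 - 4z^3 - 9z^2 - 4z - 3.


Reverse power rule on each term:
  ∫ -12z^5 dz = -2z^6
  ∫ 20z^4 dz = 4z^5
  ∫ -4z^3 dz = -z^4
  ∫ -9z^2 dz = -3z^3
  ∫ -4z dz = -2z^2
  ∫ -3 dz = -3z
F(z) = -2z^6 + 4z^5 - z^4 - 3z^3 - 2z^2 - 3z + C


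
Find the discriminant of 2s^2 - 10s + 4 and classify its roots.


D = b^2 - 4ac = (-10)^2 - 4(2)(4) = 100 - 32 = 68
Since D > 0: two distinct irrational roots


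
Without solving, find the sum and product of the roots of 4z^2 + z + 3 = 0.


For az^2+bz+c=0: sum = -b/a, product = c/a.
a=4, b=1, c=3
Sum = -(1)/4 = -1/4
Product = (3)/4 = 3/4


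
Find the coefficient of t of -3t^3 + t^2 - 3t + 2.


Read off the coefficient of t: -3


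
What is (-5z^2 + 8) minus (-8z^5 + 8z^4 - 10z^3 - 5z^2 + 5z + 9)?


Distribute the minus sign:
  (-5z^2 + 8)
- (-8z^5 + 8z^4 - 10z^3 - 5z^2 + 5z + 9)
Negate second polynomial: 8z^5 - 8z^4 + 10z^3 + 5z^2 - 5z - 9
Add: 8z^5 - 8z^4 + 10z^3 - 5z - 1


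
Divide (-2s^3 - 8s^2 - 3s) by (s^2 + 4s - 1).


(-2s^3 - 8s^2 - 3s) / (s^2 + 4s - 1)
Step 1: -2s * (s^2 + 4s - 1) = -2s^3 - 8s^2 + 2s; subtract.
Step 2: 0 * (s^2 + 4s - 1) = 0; subtract.
Quotient: -2s, Remainder: -5s


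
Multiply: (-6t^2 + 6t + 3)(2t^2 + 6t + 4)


Distribute each term of the first polynomial:
  (-6t^2)(2t^2 + 6t + 4) = -12t^4 - 36t^3 - 24t^2
  (6t)(2t^2 + 6t + 4) = 12t^3 + 36t^2 + 24t
  (3)(2t^2 + 6t + 4) = 6t^2 + 18t + 12
Sum: -12t^4 - 24t^3 + 18t^2 + 42t + 12


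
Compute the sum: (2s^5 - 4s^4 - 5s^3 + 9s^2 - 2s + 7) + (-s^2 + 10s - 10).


Align terms by degree and add:
  2s^5 - 4s^4 - 5s^3 + 9s^2 - 2s + 7
  -s^2 + 10s - 10
= 2s^5 - 4s^4 - 5s^3 + 8s^2 + 8s - 3


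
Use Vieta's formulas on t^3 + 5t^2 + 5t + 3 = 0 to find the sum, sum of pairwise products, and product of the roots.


Monic cubic t^3+bt^2+ct+d=0: sum=-b, pairwise sum=c, product=-d.
b=5, c=5, d=3
r1+r2+r3 = -5
r1r2+r1r3+r2r3 = 5
r1r2r3 = -3


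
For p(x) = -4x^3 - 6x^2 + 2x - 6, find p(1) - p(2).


p(1) = -14
p(2) = -58
p(1) - p(2) = -14 + 58 = 44


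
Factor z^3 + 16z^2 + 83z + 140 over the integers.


Try integer roots (divisors of 140). z=-5: p(-5)=0.
Divide out (z + 5): quotient is z^2 + 11z + 28.
Factor the quadratic: (z + 7)(z + 4)
Result: (z + 5)(z + 7)(z + 4)


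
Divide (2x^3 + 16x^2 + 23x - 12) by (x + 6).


(2x^3 + 16x^2 + 23x - 12) / (x + 6)
Step 1: 2x^2 * (x + 6) = 2x^3 + 12x^2; subtract.
Step 2: 4x * (x + 6) = 4x^2 + 24x; subtract.
Step 3: -1 * (x + 6) = -x - 6; subtract.
Quotient: 2x^2 + 4x - 1, Remainder: -6


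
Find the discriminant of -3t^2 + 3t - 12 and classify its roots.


D = b^2 - 4ac = (3)^2 - 4(-3)(-12) = 9 - 144 = -135
Since D < 0: two complex conjugate roots (no real roots)


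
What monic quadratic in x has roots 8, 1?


p(x) = (x - 8)(x - 1)
Expand: x^2 - 9x + 8


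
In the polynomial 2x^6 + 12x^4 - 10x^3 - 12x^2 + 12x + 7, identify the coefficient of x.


Read off the coefficient of x: 12


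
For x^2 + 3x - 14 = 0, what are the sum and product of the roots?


For ax^2+bx+c=0: sum = -b/a, product = c/a.
a=1, b=3, c=-14
Sum = -(3)/1 = -3
Product = (-14)/1 = -14


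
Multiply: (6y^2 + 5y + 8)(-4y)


Distribute each term of the first polynomial:
  (6y^2)(-4y) = -24y^3
  (5y)(-4y) = -20y^2
  (8)(-4y) = -32y
Sum: -24y^3 - 20y^2 - 32y


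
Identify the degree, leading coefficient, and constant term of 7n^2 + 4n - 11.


Highest power of n is 2, with coefficient 7. Constant term is -11.
Degree = 2, leading coefficient = 7, constant term = -11


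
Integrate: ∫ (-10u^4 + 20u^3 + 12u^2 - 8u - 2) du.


Reverse power rule on each term:
  ∫ -10u^4 du = -2u^5
  ∫ 20u^3 du = 5u^4
  ∫ 12u^2 du = 4u^3
  ∫ -8u du = -4u^2
  ∫ -2 du = -2u
F(u) = -2u^5 + 5u^4 + 4u^3 - 4u^2 - 2u + C


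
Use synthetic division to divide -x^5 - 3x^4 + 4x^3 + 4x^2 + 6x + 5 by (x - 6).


Synthetic division with c = 6. Coefficients: -1, -3, 4, 4, 6, 5
Bring down -1.
  -1 * 6 = -6; -6 - 3 = -9
  -9 * 6 = -54; -54 + 4 = -50
  -50 * 6 = -300; -300 + 4 = -296
  -296 * 6 = -1776; -1776 + 6 = -1770
  -1770 * 6 = -10620; -10620 + 5 = -10615
Quotient: -x^4 - 9x^3 - 50x^2 - 296x - 1770, Remainder: -10615


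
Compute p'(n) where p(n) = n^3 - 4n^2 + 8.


Apply the power rule term by term:
  d/dn(n^3) = 3n^2
  d/dn(-4n^2) = -8n
  d/dn(8) = 0
p'(n) = 3n^2 - 8n


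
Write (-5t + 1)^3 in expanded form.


Expand (-5t + 1)^3 by repeated multiplication:
  (-5t + 1)^2 = 25t^2 - 10t + 1
= -125t^3 + 75t^2 - 15t + 1


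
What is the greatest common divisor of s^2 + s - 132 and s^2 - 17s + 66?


Factor each:
  s^2 + s - 132 = (s - 11)(s + 12)
  s^2 - 17s + 66 = (s - 11)(s - 6)
Common monic factor: s - 11


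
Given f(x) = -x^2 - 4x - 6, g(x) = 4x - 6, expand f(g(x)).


Substitute g(x) into f:
f(g(x)) = -1*(4x - 6)^2 + (-4)*(4x - 6) + (-6)
(4x - 6)^2 = 16x^2 - 48x + 36
Expand and combine: -16x^2 + 32x - 18


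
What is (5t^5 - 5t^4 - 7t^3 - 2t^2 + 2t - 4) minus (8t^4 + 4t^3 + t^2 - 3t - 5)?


Distribute the minus sign:
  (5t^5 - 5t^4 - 7t^3 - 2t^2 + 2t - 4)
- (8t^4 + 4t^3 + t^2 - 3t - 5)
Negate second polynomial: -8t^4 - 4t^3 - t^2 + 3t + 5
Add: 5t^5 - 13t^4 - 11t^3 - 3t^2 + 5t + 1


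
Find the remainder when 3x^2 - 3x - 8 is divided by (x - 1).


By the Remainder Theorem, the remainder equals p(1):
  3*(1)^2 = 3
  -3*(1)^1 = -3
  constant: -8
Sum: 3 - 3 - 8 = -8


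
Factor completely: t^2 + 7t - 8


Roots satisfy r1 + r2 = -b/a = -7 and r1*r2 = c/a = -8.
So r1 = -8, r2 = 1.
t^2 + 7t - 8 = (t - r1)(t - r2) = (t + 8)(t - 1)


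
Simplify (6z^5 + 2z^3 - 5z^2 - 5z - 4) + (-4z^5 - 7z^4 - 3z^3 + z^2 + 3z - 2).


Align terms by degree and add:
  6z^5 + 2z^3 - 5z^2 - 5z - 4
  -4z^5 - 7z^4 - 3z^3 + z^2 + 3z - 2
= 2z^5 - 7z^4 - z^3 - 4z^2 - 2z - 6


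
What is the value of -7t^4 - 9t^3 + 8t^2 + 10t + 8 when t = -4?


Using direct substitution:
  -7 * (-4)^4 = -1792
  -9 * (-4)^3 = 576
  8 * (-4)^2 = 128
  10 * (-4)^1 = -40
  constant: 8
Sum = -1792 + 576 + 128 - 40 + 8 = -1120


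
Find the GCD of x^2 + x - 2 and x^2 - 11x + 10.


Factor each:
  x^2 + x - 2 = (x - 1)(x + 2)
  x^2 - 11x + 10 = (x - 1)(x - 10)
Common monic factor: x - 1


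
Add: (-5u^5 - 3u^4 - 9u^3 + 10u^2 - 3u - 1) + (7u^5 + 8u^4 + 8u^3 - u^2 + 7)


Align terms by degree and add:
  -5u^5 - 3u^4 - 9u^3 + 10u^2 - 3u - 1
+ 7u^5 + 8u^4 + 8u^3 - u^2 + 7
= 2u^5 + 5u^4 - u^3 + 9u^2 - 3u + 6


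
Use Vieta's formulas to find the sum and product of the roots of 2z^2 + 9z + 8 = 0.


For az^2+bz+c=0: sum = -b/a, product = c/a.
a=2, b=9, c=8
Sum = -(9)/2 = -9/2
Product = (8)/2 = 4


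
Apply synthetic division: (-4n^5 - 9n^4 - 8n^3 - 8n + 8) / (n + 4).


Synthetic division with c = -4. Coefficients: -4, -9, -8, 0, -8, 8
Bring down -4.
  -4 * -4 = 16; 16 - 9 = 7
  7 * -4 = -28; -28 - 8 = -36
  -36 * -4 = 144; 144 + 0 = 144
  144 * -4 = -576; -576 - 8 = -584
  -584 * -4 = 2336; 2336 + 8 = 2344
Quotient: -4n^4 + 7n^3 - 36n^2 + 144n - 584, Remainder: 2344


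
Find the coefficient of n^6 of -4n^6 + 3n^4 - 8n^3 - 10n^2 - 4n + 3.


Read off the coefficient of n^6: -4


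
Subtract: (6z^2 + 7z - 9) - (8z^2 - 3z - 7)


Distribute the minus sign:
  (6z^2 + 7z - 9)
- (8z^2 - 3z - 7)
Negate second polynomial: -8z^2 + 3z + 7
Add: -2z^2 + 10z - 2


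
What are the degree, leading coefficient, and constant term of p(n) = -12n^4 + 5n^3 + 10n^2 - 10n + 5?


Highest power of n is 4, with coefficient -12. Constant term is 5.
Degree = 4, leading coefficient = -12, constant term = 5


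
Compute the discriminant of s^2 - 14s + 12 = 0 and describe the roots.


D = b^2 - 4ac = (-14)^2 - 4(1)(12) = 196 - 48 = 148
Since D > 0: two distinct irrational roots


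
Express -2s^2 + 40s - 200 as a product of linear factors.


Roots satisfy r1 + r2 = -b/a = 20 and r1*r2 = c/a = 100.
So r1 = 10, r2 = 10.
-2s^2 + 40s - 200 = -2(s - r1)(s - r2) = -2(s - 10)(s - 10)


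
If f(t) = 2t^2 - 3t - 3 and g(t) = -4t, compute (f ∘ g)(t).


Substitute g(t) into f:
f(g(t)) = 2*(-4t)^2 + (-3)*(-4t) + (-3)
(-4t)^2 = 16t^2
Expand and combine: 32t^2 + 12t - 3


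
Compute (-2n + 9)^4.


Expand (-2n + 9)^4 by repeated multiplication:
  (-2n + 9)^2 = 4n^2 - 36n + 81
  (-2n + 9)^3 = -8n^3 + 108n^2 - 486n + 729
= 16n^4 - 288n^3 + 1944n^2 - 5832n + 6561


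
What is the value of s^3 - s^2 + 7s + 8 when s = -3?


Using direct substitution:
  1 * (-3)^3 = -27
  -1 * (-3)^2 = -9
  7 * (-3)^1 = -21
  constant: 8
Sum = -27 - 9 - 21 + 8 = -49


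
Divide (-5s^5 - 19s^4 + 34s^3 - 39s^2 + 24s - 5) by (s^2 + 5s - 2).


(-5s^5 - 19s^4 + 34s^3 - 39s^2 + 24s - 5) / (s^2 + 5s - 2)
Step 1: -5s^3 * (s^2 + 5s - 2) = -5s^5 - 25s^4 + 10s^3; subtract.
Step 2: 6s^2 * (s^2 + 5s - 2) = 6s^4 + 30s^3 - 12s^2; subtract.
Step 3: -6s * (s^2 + 5s - 2) = -6s^3 - 30s^2 + 12s; subtract.
Step 4: 3 * (s^2 + 5s - 2) = 3s^2 + 15s - 6; subtract.
Quotient: -5s^3 + 6s^2 - 6s + 3, Remainder: -3s + 1
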